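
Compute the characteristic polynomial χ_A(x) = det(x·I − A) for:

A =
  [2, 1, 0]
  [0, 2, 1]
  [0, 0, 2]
x^3 - 6*x^2 + 12*x - 8

Expanding det(x·I − A) (e.g. by cofactor expansion or by noting that A is similar to its Jordan form J, which has the same characteristic polynomial as A) gives
  χ_A(x) = x^3 - 6*x^2 + 12*x - 8
which factors as (x - 2)^3. The eigenvalues (with algebraic multiplicities) are λ = 2 with multiplicity 3.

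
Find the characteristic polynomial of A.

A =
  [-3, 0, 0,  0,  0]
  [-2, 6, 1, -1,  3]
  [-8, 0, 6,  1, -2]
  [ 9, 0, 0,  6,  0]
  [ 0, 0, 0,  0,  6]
x^5 - 21*x^4 + 144*x^3 - 216*x^2 - 1296*x + 3888

Expanding det(x·I − A) (e.g. by cofactor expansion or by noting that A is similar to its Jordan form J, which has the same characteristic polynomial as A) gives
  χ_A(x) = x^5 - 21*x^4 + 144*x^3 - 216*x^2 - 1296*x + 3888
which factors as (x - 6)^4*(x + 3). The eigenvalues (with algebraic multiplicities) are λ = -3 with multiplicity 1, λ = 6 with multiplicity 4.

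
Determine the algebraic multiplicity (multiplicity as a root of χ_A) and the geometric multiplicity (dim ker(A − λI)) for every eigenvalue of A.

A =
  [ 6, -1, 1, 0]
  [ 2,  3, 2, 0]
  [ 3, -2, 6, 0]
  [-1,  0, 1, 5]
λ = 5: alg = 4, geom = 2

Step 1 — factor the characteristic polynomial to read off the algebraic multiplicities:
  χ_A(x) = (x - 5)^4

Step 2 — compute geometric multiplicities via the rank-nullity identity g(λ) = n − rank(A − λI):
  rank(A − (5)·I) = 2, so dim ker(A − (5)·I) = n − 2 = 2

Summary:
  λ = 5: algebraic multiplicity = 4, geometric multiplicity = 2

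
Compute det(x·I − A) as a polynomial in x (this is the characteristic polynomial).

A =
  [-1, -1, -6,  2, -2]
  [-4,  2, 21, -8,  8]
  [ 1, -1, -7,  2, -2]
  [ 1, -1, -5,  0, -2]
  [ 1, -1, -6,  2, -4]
x^5 + 10*x^4 + 40*x^3 + 80*x^2 + 80*x + 32

Expanding det(x·I − A) (e.g. by cofactor expansion or by noting that A is similar to its Jordan form J, which has the same characteristic polynomial as A) gives
  χ_A(x) = x^5 + 10*x^4 + 40*x^3 + 80*x^2 + 80*x + 32
which factors as (x + 2)^5. The eigenvalues (with algebraic multiplicities) are λ = -2 with multiplicity 5.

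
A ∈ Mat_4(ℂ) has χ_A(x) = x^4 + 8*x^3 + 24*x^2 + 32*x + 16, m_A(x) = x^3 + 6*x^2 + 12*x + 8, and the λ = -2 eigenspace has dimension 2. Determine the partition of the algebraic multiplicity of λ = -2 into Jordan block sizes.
Block sizes for λ = -2: [3, 1]

Step 1 — from the characteristic polynomial, algebraic multiplicity of λ = -2 is 4. From dim ker(A − (-2)·I) = 2, there are exactly 2 Jordan blocks for λ = -2.
Step 2 — from the minimal polynomial, the factor (x + 2)^3 tells us the largest block for λ = -2 has size 3.
Step 3 — with total size 4, 2 blocks, and largest block 3, the block sizes (in nonincreasing order) are [3, 1].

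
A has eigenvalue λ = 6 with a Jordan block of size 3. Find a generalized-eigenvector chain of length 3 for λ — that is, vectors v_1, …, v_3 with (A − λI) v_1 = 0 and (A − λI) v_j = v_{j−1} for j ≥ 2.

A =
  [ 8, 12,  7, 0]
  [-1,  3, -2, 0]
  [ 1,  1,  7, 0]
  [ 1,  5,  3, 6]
A Jordan chain for λ = 6 of length 3:
v_1 = (-1, -1, 2, 0)ᵀ
v_2 = (2, -1, 1, 1)ᵀ
v_3 = (1, 0, 0, 0)ᵀ

Let N = A − (6)·I. We want v_3 with N^3 v_3 = 0 but N^2 v_3 ≠ 0; then v_{j-1} := N · v_j for j = 3, …, 2.

Pick v_3 = (1, 0, 0, 0)ᵀ.
Then v_2 = N · v_3 = (2, -1, 1, 1)ᵀ.
Then v_1 = N · v_2 = (-1, -1, 2, 0)ᵀ.

Sanity check: (A − (6)·I) v_1 = (0, 0, 0, 0)ᵀ = 0. ✓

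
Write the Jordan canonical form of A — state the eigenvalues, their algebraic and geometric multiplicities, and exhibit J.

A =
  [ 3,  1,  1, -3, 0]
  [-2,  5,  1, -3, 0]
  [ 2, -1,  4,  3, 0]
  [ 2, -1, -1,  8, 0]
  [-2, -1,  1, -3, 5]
J_3(5) ⊕ J_1(5) ⊕ J_1(5)

The characteristic polynomial is
  det(x·I − A) = x^5 - 25*x^4 + 250*x^3 - 1250*x^2 + 3125*x - 3125 = (x - 5)^5

Eigenvalues and multiplicities (the geometric multiplicity of λ is n − rank(A − λI), which equals the number of Jordan blocks for λ):
  λ = 5: algebraic multiplicity = 5, geometric multiplicity = 3

Determining the block sizes for each eigenvalue:
  λ = 5: with am = 5 and gm = 3, the partition is not yet determined (e.g. several partitions of 5 into 3 parts exist). Let N = A − (5)·I. Computing rank(N^1) = 2, rank(N^2) = 1, rank(N^3) = 0; the number of blocks of size ≥ j is rank(N^{j−1}) − rank(N^j), giving [3, 1, 1]. So we have 1 block(s) of size 3, 2 block(s) of size 1 → block sizes [3, 1, 1]

Assembling the blocks gives a Jordan form
J =
  [5, 1, 0, 0, 0]
  [0, 5, 1, 0, 0]
  [0, 0, 5, 0, 0]
  [0, 0, 0, 5, 0]
  [0, 0, 0, 0, 5]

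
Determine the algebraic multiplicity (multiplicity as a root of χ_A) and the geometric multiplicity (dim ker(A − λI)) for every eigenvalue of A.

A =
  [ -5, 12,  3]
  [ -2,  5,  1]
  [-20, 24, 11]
λ = 1: alg = 1, geom = 1; λ = 5: alg = 2, geom = 1

Step 1 — factor the characteristic polynomial to read off the algebraic multiplicities:
  χ_A(x) = (x - 5)^2*(x - 1)

Step 2 — compute geometric multiplicities via the rank-nullity identity g(λ) = n − rank(A − λI):
  rank(A − (1)·I) = 2, so dim ker(A − (1)·I) = n − 2 = 1
  rank(A − (5)·I) = 2, so dim ker(A − (5)·I) = n − 2 = 1

Summary:
  λ = 1: algebraic multiplicity = 1, geometric multiplicity = 1
  λ = 5: algebraic multiplicity = 2, geometric multiplicity = 1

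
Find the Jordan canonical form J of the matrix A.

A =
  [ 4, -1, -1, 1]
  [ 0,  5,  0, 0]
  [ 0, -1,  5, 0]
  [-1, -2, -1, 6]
J_2(5) ⊕ J_2(5)

The characteristic polynomial is
  det(x·I − A) = x^4 - 20*x^3 + 150*x^2 - 500*x + 625 = (x - 5)^4

Eigenvalues and multiplicities (the geometric multiplicity of λ is n − rank(A − λI), which equals the number of Jordan blocks for λ):
  λ = 5: algebraic multiplicity = 4, geometric multiplicity = 2

Determining the block sizes for each eigenvalue:
  λ = 5: with am = 4 and gm = 2, the partition is not yet determined (e.g. several partitions of 4 into 2 parts exist). Let N = A − (5)·I. Computing rank(N^1) = 2, rank(N^2) = 0; the number of blocks of size ≥ j is rank(N^{j−1}) − rank(N^j), giving [2, 2]. So we have 2 block(s) of size 2 → block sizes [2, 2]

Assembling the blocks gives a Jordan form
J =
  [5, 1, 0, 0]
  [0, 5, 0, 0]
  [0, 0, 5, 1]
  [0, 0, 0, 5]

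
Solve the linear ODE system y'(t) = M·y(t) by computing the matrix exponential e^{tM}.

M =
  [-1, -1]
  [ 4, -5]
e^{tM} =
  [2*t*exp(-3*t) + exp(-3*t), -t*exp(-3*t)]
  [4*t*exp(-3*t), -2*t*exp(-3*t) + exp(-3*t)]

Strategy: write M = P · J · P⁻¹ where J is a Jordan canonical form, so e^{tM} = P · e^{tJ} · P⁻¹, and e^{tJ} can be computed block-by-block.

M has Jordan form
J =
  [-3,  1]
  [ 0, -3]
(up to reordering of blocks).

Per-block formulas:
  For a 2×2 Jordan block J_2(-3): exp(t · J_2(-3)) = e^(-3t)·(I + t·N), where N is the 2×2 nilpotent shift.

After assembling e^{tJ} and conjugating by P, we get:

e^{tM} =
  [2*t*exp(-3*t) + exp(-3*t), -t*exp(-3*t)]
  [4*t*exp(-3*t), -2*t*exp(-3*t) + exp(-3*t)]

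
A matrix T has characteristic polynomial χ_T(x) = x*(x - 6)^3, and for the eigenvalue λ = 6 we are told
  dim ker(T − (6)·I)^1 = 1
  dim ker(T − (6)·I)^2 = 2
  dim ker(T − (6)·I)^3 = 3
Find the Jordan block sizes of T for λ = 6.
Block sizes for λ = 6: [3]

From the dimensions of kernels of powers, the number of Jordan blocks of size at least j is d_j − d_{j−1} where d_j = dim ker(N^j) (with d_0 = 0). Computing the differences gives [1, 1, 1].
The number of blocks of size exactly k is (#blocks of size ≥ k) − (#blocks of size ≥ k + 1), so the partition is: 1 block(s) of size 3.
In nonincreasing order the block sizes are [3].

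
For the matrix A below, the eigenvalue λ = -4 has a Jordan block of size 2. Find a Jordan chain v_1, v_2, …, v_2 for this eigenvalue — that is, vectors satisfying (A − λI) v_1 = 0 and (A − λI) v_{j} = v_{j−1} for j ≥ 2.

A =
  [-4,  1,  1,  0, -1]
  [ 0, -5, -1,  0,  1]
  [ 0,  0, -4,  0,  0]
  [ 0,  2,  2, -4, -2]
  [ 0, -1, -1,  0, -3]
A Jordan chain for λ = -4 of length 2:
v_1 = (1, -1, 0, 2, -1)ᵀ
v_2 = (0, 1, 0, 0, 0)ᵀ

Let N = A − (-4)·I. We want v_2 with N^2 v_2 = 0 but N^1 v_2 ≠ 0; then v_{j-1} := N · v_j for j = 2, …, 2.

Pick v_2 = (0, 1, 0, 0, 0)ᵀ.
Then v_1 = N · v_2 = (1, -1, 0, 2, -1)ᵀ.

Sanity check: (A − (-4)·I) v_1 = (0, 0, 0, 0, 0)ᵀ = 0. ✓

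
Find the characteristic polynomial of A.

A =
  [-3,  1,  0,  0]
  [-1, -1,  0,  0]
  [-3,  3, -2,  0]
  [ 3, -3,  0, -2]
x^4 + 8*x^3 + 24*x^2 + 32*x + 16

Expanding det(x·I − A) (e.g. by cofactor expansion or by noting that A is similar to its Jordan form J, which has the same characteristic polynomial as A) gives
  χ_A(x) = x^4 + 8*x^3 + 24*x^2 + 32*x + 16
which factors as (x + 2)^4. The eigenvalues (with algebraic multiplicities) are λ = -2 with multiplicity 4.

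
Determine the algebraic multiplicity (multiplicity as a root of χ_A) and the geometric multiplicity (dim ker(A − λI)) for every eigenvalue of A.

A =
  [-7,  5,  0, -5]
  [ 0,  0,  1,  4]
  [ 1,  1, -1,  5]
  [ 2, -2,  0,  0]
λ = -2: alg = 4, geom = 2

Step 1 — factor the characteristic polynomial to read off the algebraic multiplicities:
  χ_A(x) = (x + 2)^4

Step 2 — compute geometric multiplicities via the rank-nullity identity g(λ) = n − rank(A − λI):
  rank(A − (-2)·I) = 2, so dim ker(A − (-2)·I) = n − 2 = 2

Summary:
  λ = -2: algebraic multiplicity = 4, geometric multiplicity = 2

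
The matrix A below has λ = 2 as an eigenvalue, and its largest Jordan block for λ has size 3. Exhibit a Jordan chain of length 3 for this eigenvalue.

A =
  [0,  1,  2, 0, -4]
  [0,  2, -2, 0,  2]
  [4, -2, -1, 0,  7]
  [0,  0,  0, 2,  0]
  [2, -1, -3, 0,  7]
A Jordan chain for λ = 2 of length 3:
v_1 = (4, -4, -6, 0, -6)ᵀ
v_2 = (-2, 0, 4, 0, 2)ᵀ
v_3 = (1, 0, 0, 0, 0)ᵀ

Let N = A − (2)·I. We want v_3 with N^3 v_3 = 0 but N^2 v_3 ≠ 0; then v_{j-1} := N · v_j for j = 3, …, 2.

Pick v_3 = (1, 0, 0, 0, 0)ᵀ.
Then v_2 = N · v_3 = (-2, 0, 4, 0, 2)ᵀ.
Then v_1 = N · v_2 = (4, -4, -6, 0, -6)ᵀ.

Sanity check: (A − (2)·I) v_1 = (0, 0, 0, 0, 0)ᵀ = 0. ✓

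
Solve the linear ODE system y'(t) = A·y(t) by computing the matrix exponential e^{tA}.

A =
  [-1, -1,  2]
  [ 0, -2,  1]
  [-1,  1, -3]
e^{tA} =
  [-t^2*exp(-2*t)/2 + t*exp(-2*t) + exp(-2*t), t^2*exp(-2*t)/2 - t*exp(-2*t), -t^2*exp(-2*t)/2 + 2*t*exp(-2*t)]
  [-t^2*exp(-2*t)/2, t^2*exp(-2*t)/2 + exp(-2*t), -t^2*exp(-2*t)/2 + t*exp(-2*t)]
  [-t*exp(-2*t), t*exp(-2*t), -t*exp(-2*t) + exp(-2*t)]

Strategy: write A = P · J · P⁻¹ where J is a Jordan canonical form, so e^{tA} = P · e^{tJ} · P⁻¹, and e^{tJ} can be computed block-by-block.

A has Jordan form
J =
  [-2,  1,  0]
  [ 0, -2,  1]
  [ 0,  0, -2]
(up to reordering of blocks).

Per-block formulas:
  For a 3×3 Jordan block J_3(-2): exp(t · J_3(-2)) = e^(-2t)·(I + t·N + (t^2/2)·N^2), where N is the 3×3 nilpotent shift.

After assembling e^{tJ} and conjugating by P, we get:

e^{tA} =
  [-t^2*exp(-2*t)/2 + t*exp(-2*t) + exp(-2*t), t^2*exp(-2*t)/2 - t*exp(-2*t), -t^2*exp(-2*t)/2 + 2*t*exp(-2*t)]
  [-t^2*exp(-2*t)/2, t^2*exp(-2*t)/2 + exp(-2*t), -t^2*exp(-2*t)/2 + t*exp(-2*t)]
  [-t*exp(-2*t), t*exp(-2*t), -t*exp(-2*t) + exp(-2*t)]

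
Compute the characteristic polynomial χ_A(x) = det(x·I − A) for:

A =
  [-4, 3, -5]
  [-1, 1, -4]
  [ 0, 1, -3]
x^3 + 6*x^2 + 12*x + 8

Expanding det(x·I − A) (e.g. by cofactor expansion or by noting that A is similar to its Jordan form J, which has the same characteristic polynomial as A) gives
  χ_A(x) = x^3 + 6*x^2 + 12*x + 8
which factors as (x + 2)^3. The eigenvalues (with algebraic multiplicities) are λ = -2 with multiplicity 3.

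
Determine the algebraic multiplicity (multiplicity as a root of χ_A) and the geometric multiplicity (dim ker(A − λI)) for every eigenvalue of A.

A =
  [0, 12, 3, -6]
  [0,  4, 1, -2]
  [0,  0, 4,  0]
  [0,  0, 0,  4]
λ = 0: alg = 1, geom = 1; λ = 4: alg = 3, geom = 2

Step 1 — factor the characteristic polynomial to read off the algebraic multiplicities:
  χ_A(x) = x*(x - 4)^3

Step 2 — compute geometric multiplicities via the rank-nullity identity g(λ) = n − rank(A − λI):
  rank(A − (0)·I) = 3, so dim ker(A − (0)·I) = n − 3 = 1
  rank(A − (4)·I) = 2, so dim ker(A − (4)·I) = n − 2 = 2

Summary:
  λ = 0: algebraic multiplicity = 1, geometric multiplicity = 1
  λ = 4: algebraic multiplicity = 3, geometric multiplicity = 2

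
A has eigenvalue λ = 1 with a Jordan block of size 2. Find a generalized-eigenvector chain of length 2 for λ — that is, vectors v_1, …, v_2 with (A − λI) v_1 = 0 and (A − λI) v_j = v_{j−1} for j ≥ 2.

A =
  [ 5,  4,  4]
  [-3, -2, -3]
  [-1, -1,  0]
A Jordan chain for λ = 1 of length 2:
v_1 = (4, -3, -1)ᵀ
v_2 = (1, 0, 0)ᵀ

Let N = A − (1)·I. We want v_2 with N^2 v_2 = 0 but N^1 v_2 ≠ 0; then v_{j-1} := N · v_j for j = 2, …, 2.

Pick v_2 = (1, 0, 0)ᵀ.
Then v_1 = N · v_2 = (4, -3, -1)ᵀ.

Sanity check: (A − (1)·I) v_1 = (0, 0, 0)ᵀ = 0. ✓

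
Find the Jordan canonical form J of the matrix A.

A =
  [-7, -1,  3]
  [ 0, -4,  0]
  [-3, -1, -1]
J_2(-4) ⊕ J_1(-4)

The characteristic polynomial is
  det(x·I − A) = x^3 + 12*x^2 + 48*x + 64 = (x + 4)^3

Eigenvalues and multiplicities (the geometric multiplicity of λ is n − rank(A − λI), which equals the number of Jordan blocks for λ):
  λ = -4: algebraic multiplicity = 3, geometric multiplicity = 2

Determining the block sizes for each eigenvalue:
  λ = -4: 2 blocks summing to 3 forces exactly one block of size 2 and the rest size 1 → block sizes [2, 1]

Assembling the blocks gives a Jordan form
J =
  [-4,  1,  0]
  [ 0, -4,  0]
  [ 0,  0, -4]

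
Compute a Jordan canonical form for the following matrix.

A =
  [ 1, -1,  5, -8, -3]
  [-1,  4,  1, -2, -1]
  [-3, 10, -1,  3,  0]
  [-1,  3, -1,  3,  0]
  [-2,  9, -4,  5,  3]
J_3(2) ⊕ J_2(2)

The characteristic polynomial is
  det(x·I − A) = x^5 - 10*x^4 + 40*x^3 - 80*x^2 + 80*x - 32 = (x - 2)^5

Eigenvalues and multiplicities (the geometric multiplicity of λ is n − rank(A − λI), which equals the number of Jordan blocks for λ):
  λ = 2: algebraic multiplicity = 5, geometric multiplicity = 2

Determining the block sizes for each eigenvalue:
  λ = 2: with am = 5 and gm = 2, the partition is not yet determined (e.g. several partitions of 5 into 2 parts exist). Let N = A − (2)·I. Computing rank(N^1) = 3, rank(N^2) = 1, rank(N^3) = 0; the number of blocks of size ≥ j is rank(N^{j−1}) − rank(N^j), giving [2, 2, 1]. So we have 1 block(s) of size 3, 1 block(s) of size 2 → block sizes [3, 2]

Assembling the blocks gives a Jordan form
J =
  [2, 1, 0, 0, 0]
  [0, 2, 1, 0, 0]
  [0, 0, 2, 0, 0]
  [0, 0, 0, 2, 1]
  [0, 0, 0, 0, 2]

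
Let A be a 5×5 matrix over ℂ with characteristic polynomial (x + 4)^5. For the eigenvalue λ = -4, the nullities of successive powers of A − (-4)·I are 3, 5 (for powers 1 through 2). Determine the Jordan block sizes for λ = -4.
Block sizes for λ = -4: [2, 2, 1]

From the dimensions of kernels of powers, the number of Jordan blocks of size at least j is d_j − d_{j−1} where d_j = dim ker(N^j) (with d_0 = 0). Computing the differences gives [3, 2].
The number of blocks of size exactly k is (#blocks of size ≥ k) − (#blocks of size ≥ k + 1), so the partition is: 1 block(s) of size 1, 2 block(s) of size 2.
In nonincreasing order the block sizes are [2, 2, 1].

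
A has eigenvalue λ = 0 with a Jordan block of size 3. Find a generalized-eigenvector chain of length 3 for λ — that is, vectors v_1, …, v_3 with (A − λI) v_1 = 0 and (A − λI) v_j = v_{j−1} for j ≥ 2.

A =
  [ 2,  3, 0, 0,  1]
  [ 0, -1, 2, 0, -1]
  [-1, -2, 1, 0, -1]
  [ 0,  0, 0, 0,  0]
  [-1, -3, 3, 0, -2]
A Jordan chain for λ = 0 of length 3:
v_1 = (3, -1, -2, 0, -3)ᵀ
v_2 = (2, 0, -1, 0, -1)ᵀ
v_3 = (1, 0, 0, 0, 0)ᵀ

Let N = A − (0)·I. We want v_3 with N^3 v_3 = 0 but N^2 v_3 ≠ 0; then v_{j-1} := N · v_j for j = 3, …, 2.

Pick v_3 = (1, 0, 0, 0, 0)ᵀ.
Then v_2 = N · v_3 = (2, 0, -1, 0, -1)ᵀ.
Then v_1 = N · v_2 = (3, -1, -2, 0, -3)ᵀ.

Sanity check: (A − (0)·I) v_1 = (0, 0, 0, 0, 0)ᵀ = 0. ✓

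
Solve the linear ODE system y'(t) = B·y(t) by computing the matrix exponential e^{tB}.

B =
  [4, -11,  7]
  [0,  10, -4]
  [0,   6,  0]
e^{tB} =
  [exp(4*t), t*exp(4*t) - 6*exp(6*t) + 6*exp(4*t), -t*exp(4*t) + 4*exp(6*t) - 4*exp(4*t)]
  [0, 3*exp(6*t) - 2*exp(4*t), -2*exp(6*t) + 2*exp(4*t)]
  [0, 3*exp(6*t) - 3*exp(4*t), -2*exp(6*t) + 3*exp(4*t)]

Strategy: write B = P · J · P⁻¹ where J is a Jordan canonical form, so e^{tB} = P · e^{tJ} · P⁻¹, and e^{tJ} can be computed block-by-block.

B has Jordan form
J =
  [4, 1, 0]
  [0, 4, 0]
  [0, 0, 6]
(up to reordering of blocks).

Per-block formulas:
  For a 2×2 Jordan block J_2(4): exp(t · J_2(4)) = e^(4t)·(I + t·N), where N is the 2×2 nilpotent shift.
  For a 1×1 block at λ = 6: exp(t · [6]) = [e^(6t)].

After assembling e^{tJ} and conjugating by P, we get:

e^{tB} =
  [exp(4*t), t*exp(4*t) - 6*exp(6*t) + 6*exp(4*t), -t*exp(4*t) + 4*exp(6*t) - 4*exp(4*t)]
  [0, 3*exp(6*t) - 2*exp(4*t), -2*exp(6*t) + 2*exp(4*t)]
  [0, 3*exp(6*t) - 3*exp(4*t), -2*exp(6*t) + 3*exp(4*t)]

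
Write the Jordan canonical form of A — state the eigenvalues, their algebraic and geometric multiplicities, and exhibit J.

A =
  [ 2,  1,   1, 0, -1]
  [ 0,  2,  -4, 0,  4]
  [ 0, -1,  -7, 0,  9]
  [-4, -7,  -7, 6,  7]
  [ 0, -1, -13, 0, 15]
J_2(2) ⊕ J_1(2) ⊕ J_1(6) ⊕ J_1(6)

The characteristic polynomial is
  det(x·I − A) = x^5 - 18*x^4 + 120*x^3 - 368*x^2 + 528*x - 288 = (x - 6)^2*(x - 2)^3

Eigenvalues and multiplicities (the geometric multiplicity of λ is n − rank(A − λI), which equals the number of Jordan blocks for λ):
  λ = 2: algebraic multiplicity = 3, geometric multiplicity = 2
  λ = 6: algebraic multiplicity = 2, geometric multiplicity = 2

Determining the block sizes for each eigenvalue:
  λ = 2: 2 blocks summing to 3 forces exactly one block of size 2 and the rest size 1 → block sizes [2, 1]
  λ = 6: gm = am = 2, so every block has size 1 → block sizes [1, 1]

Assembling the blocks gives a Jordan form
J =
  [2, 1, 0, 0, 0]
  [0, 2, 0, 0, 0]
  [0, 0, 2, 0, 0]
  [0, 0, 0, 6, 0]
  [0, 0, 0, 0, 6]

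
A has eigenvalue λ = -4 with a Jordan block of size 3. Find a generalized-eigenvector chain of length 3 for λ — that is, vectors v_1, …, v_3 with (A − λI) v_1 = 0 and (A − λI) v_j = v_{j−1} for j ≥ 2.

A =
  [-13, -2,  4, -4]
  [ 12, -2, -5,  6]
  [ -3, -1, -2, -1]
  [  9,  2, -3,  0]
A Jordan chain for λ = -4 of length 3:
v_1 = (2, -3, 0, -3)ᵀ
v_2 = (-2, 2, -1, 2)ᵀ
v_3 = (0, 1, 0, 0)ᵀ

Let N = A − (-4)·I. We want v_3 with N^3 v_3 = 0 but N^2 v_3 ≠ 0; then v_{j-1} := N · v_j for j = 3, …, 2.

Pick v_3 = (0, 1, 0, 0)ᵀ.
Then v_2 = N · v_3 = (-2, 2, -1, 2)ᵀ.
Then v_1 = N · v_2 = (2, -3, 0, -3)ᵀ.

Sanity check: (A − (-4)·I) v_1 = (0, 0, 0, 0)ᵀ = 0. ✓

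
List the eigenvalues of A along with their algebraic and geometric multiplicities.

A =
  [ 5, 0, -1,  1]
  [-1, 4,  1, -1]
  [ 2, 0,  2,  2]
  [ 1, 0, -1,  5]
λ = 4: alg = 4, geom = 3

Step 1 — factor the characteristic polynomial to read off the algebraic multiplicities:
  χ_A(x) = (x - 4)^4

Step 2 — compute geometric multiplicities via the rank-nullity identity g(λ) = n − rank(A − λI):
  rank(A − (4)·I) = 1, so dim ker(A − (4)·I) = n − 1 = 3

Summary:
  λ = 4: algebraic multiplicity = 4, geometric multiplicity = 3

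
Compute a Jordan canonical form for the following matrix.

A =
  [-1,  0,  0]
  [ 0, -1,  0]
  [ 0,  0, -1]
J_1(-1) ⊕ J_1(-1) ⊕ J_1(-1)

The characteristic polynomial is
  det(x·I − A) = x^3 + 3*x^2 + 3*x + 1 = (x + 1)^3

Eigenvalues and multiplicities (the geometric multiplicity of λ is n − rank(A − λI), which equals the number of Jordan blocks for λ):
  λ = -1: algebraic multiplicity = 3, geometric multiplicity = 3

Determining the block sizes for each eigenvalue:
  λ = -1: gm = am = 3, so every block has size 1 → block sizes [1, 1, 1]

Assembling the blocks gives a Jordan form
J =
  [-1,  0,  0]
  [ 0, -1,  0]
  [ 0,  0, -1]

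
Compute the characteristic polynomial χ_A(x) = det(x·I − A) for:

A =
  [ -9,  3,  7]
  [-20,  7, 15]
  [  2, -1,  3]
x^3 - x^2 - 8*x + 12

Expanding det(x·I − A) (e.g. by cofactor expansion or by noting that A is similar to its Jordan form J, which has the same characteristic polynomial as A) gives
  χ_A(x) = x^3 - x^2 - 8*x + 12
which factors as (x - 2)^2*(x + 3). The eigenvalues (with algebraic multiplicities) are λ = -3 with multiplicity 1, λ = 2 with multiplicity 2.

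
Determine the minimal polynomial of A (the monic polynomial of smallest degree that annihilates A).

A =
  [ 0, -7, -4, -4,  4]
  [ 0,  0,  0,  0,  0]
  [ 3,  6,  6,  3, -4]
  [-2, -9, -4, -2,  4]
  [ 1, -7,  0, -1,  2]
x^4 - 4*x^3 + 4*x^2

The characteristic polynomial is χ_A(x) = x^2*(x - 2)^3, so the eigenvalues are known. The minimal polynomial is
  m_A(x) = Π_λ (x − λ)^{k_λ}
where k_λ is the size of the *largest* Jordan block for λ (equivalently, the smallest k with (A − λI)^k v = 0 for every generalised eigenvector v of λ).

  λ = 0: largest Jordan block has size 2, contributing (x − 0)^2
  λ = 2: largest Jordan block has size 2, contributing (x − 2)^2

So m_A(x) = x^2*(x - 2)^2 = x^4 - 4*x^3 + 4*x^2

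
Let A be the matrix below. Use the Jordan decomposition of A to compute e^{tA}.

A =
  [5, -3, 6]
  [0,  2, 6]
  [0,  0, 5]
e^{tA} =
  [exp(5*t), -exp(5*t) + exp(2*t), 2*exp(5*t) - 2*exp(2*t)]
  [0, exp(2*t), 2*exp(5*t) - 2*exp(2*t)]
  [0, 0, exp(5*t)]

Strategy: write A = P · J · P⁻¹ where J is a Jordan canonical form, so e^{tA} = P · e^{tJ} · P⁻¹, and e^{tJ} can be computed block-by-block.

A has Jordan form
J =
  [2, 0, 0]
  [0, 5, 0]
  [0, 0, 5]
(up to reordering of blocks).

Per-block formulas:
  For a 1×1 block at λ = 2: exp(t · [2]) = [e^(2t)].
  For a 1×1 block at λ = 5: exp(t · [5]) = [e^(5t)].

After assembling e^{tJ} and conjugating by P, we get:

e^{tA} =
  [exp(5*t), -exp(5*t) + exp(2*t), 2*exp(5*t) - 2*exp(2*t)]
  [0, exp(2*t), 2*exp(5*t) - 2*exp(2*t)]
  [0, 0, exp(5*t)]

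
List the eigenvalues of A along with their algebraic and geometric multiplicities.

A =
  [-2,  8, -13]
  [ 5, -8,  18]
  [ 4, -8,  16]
λ = 2: alg = 3, geom = 1

Step 1 — factor the characteristic polynomial to read off the algebraic multiplicities:
  χ_A(x) = (x - 2)^3

Step 2 — compute geometric multiplicities via the rank-nullity identity g(λ) = n − rank(A − λI):
  rank(A − (2)·I) = 2, so dim ker(A − (2)·I) = n − 2 = 1

Summary:
  λ = 2: algebraic multiplicity = 3, geometric multiplicity = 1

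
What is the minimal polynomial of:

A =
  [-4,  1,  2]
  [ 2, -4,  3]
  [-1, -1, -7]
x^3 + 15*x^2 + 75*x + 125

The characteristic polynomial is χ_A(x) = (x + 5)^3, so the eigenvalues are known. The minimal polynomial is
  m_A(x) = Π_λ (x − λ)^{k_λ}
where k_λ is the size of the *largest* Jordan block for λ (equivalently, the smallest k with (A − λI)^k v = 0 for every generalised eigenvector v of λ).

  λ = -5: largest Jordan block has size 3, contributing (x + 5)^3

So m_A(x) = (x + 5)^3 = x^3 + 15*x^2 + 75*x + 125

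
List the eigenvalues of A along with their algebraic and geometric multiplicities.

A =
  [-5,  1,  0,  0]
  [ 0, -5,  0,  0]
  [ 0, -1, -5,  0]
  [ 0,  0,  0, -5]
λ = -5: alg = 4, geom = 3

Step 1 — factor the characteristic polynomial to read off the algebraic multiplicities:
  χ_A(x) = (x + 5)^4

Step 2 — compute geometric multiplicities via the rank-nullity identity g(λ) = n − rank(A − λI):
  rank(A − (-5)·I) = 1, so dim ker(A − (-5)·I) = n − 1 = 3

Summary:
  λ = -5: algebraic multiplicity = 4, geometric multiplicity = 3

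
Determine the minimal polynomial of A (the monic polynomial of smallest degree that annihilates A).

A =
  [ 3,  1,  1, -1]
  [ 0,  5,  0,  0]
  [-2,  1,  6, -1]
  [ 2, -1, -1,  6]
x^2 - 10*x + 25

The characteristic polynomial is χ_A(x) = (x - 5)^4, so the eigenvalues are known. The minimal polynomial is
  m_A(x) = Π_λ (x − λ)^{k_λ}
where k_λ is the size of the *largest* Jordan block for λ (equivalently, the smallest k with (A − λI)^k v = 0 for every generalised eigenvector v of λ).

  λ = 5: largest Jordan block has size 2, contributing (x − 5)^2

So m_A(x) = (x - 5)^2 = x^2 - 10*x + 25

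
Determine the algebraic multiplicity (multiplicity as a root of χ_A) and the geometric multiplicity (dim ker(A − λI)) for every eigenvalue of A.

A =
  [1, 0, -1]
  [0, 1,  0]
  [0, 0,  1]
λ = 1: alg = 3, geom = 2

Step 1 — factor the characteristic polynomial to read off the algebraic multiplicities:
  χ_A(x) = (x - 1)^3

Step 2 — compute geometric multiplicities via the rank-nullity identity g(λ) = n − rank(A − λI):
  rank(A − (1)·I) = 1, so dim ker(A − (1)·I) = n − 1 = 2

Summary:
  λ = 1: algebraic multiplicity = 3, geometric multiplicity = 2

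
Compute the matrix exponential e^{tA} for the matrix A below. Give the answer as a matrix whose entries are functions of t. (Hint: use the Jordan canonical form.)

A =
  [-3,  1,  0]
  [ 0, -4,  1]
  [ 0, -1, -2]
e^{tA} =
  [exp(-3*t), -t^2*exp(-3*t)/2 + t*exp(-3*t), t^2*exp(-3*t)/2]
  [0, -t*exp(-3*t) + exp(-3*t), t*exp(-3*t)]
  [0, -t*exp(-3*t), t*exp(-3*t) + exp(-3*t)]

Strategy: write A = P · J · P⁻¹ where J is a Jordan canonical form, so e^{tA} = P · e^{tJ} · P⁻¹, and e^{tJ} can be computed block-by-block.

A has Jordan form
J =
  [-3,  1,  0]
  [ 0, -3,  1]
  [ 0,  0, -3]
(up to reordering of blocks).

Per-block formulas:
  For a 3×3 Jordan block J_3(-3): exp(t · J_3(-3)) = e^(-3t)·(I + t·N + (t^2/2)·N^2), where N is the 3×3 nilpotent shift.

After assembling e^{tJ} and conjugating by P, we get:

e^{tA} =
  [exp(-3*t), -t^2*exp(-3*t)/2 + t*exp(-3*t), t^2*exp(-3*t)/2]
  [0, -t*exp(-3*t) + exp(-3*t), t*exp(-3*t)]
  [0, -t*exp(-3*t), t*exp(-3*t) + exp(-3*t)]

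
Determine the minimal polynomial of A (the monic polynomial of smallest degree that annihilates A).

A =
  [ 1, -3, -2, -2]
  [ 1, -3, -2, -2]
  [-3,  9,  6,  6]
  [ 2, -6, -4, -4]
x^2

The characteristic polynomial is χ_A(x) = x^4, so the eigenvalues are known. The minimal polynomial is
  m_A(x) = Π_λ (x − λ)^{k_λ}
where k_λ is the size of the *largest* Jordan block for λ (equivalently, the smallest k with (A − λI)^k v = 0 for every generalised eigenvector v of λ).

  λ = 0: largest Jordan block has size 2, contributing (x − 0)^2

So m_A(x) = x^2 = x^2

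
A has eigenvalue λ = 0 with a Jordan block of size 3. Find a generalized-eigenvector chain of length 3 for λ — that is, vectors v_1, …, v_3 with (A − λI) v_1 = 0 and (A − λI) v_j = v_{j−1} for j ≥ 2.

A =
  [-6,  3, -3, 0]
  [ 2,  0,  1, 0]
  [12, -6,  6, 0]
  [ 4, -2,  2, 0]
A Jordan chain for λ = 0 of length 3:
v_1 = (6, 0, -12, -4)ᵀ
v_2 = (-6, 2, 12, 4)ᵀ
v_3 = (1, 0, 0, 0)ᵀ

Let N = A − (0)·I. We want v_3 with N^3 v_3 = 0 but N^2 v_3 ≠ 0; then v_{j-1} := N · v_j for j = 3, …, 2.

Pick v_3 = (1, 0, 0, 0)ᵀ.
Then v_2 = N · v_3 = (-6, 2, 12, 4)ᵀ.
Then v_1 = N · v_2 = (6, 0, -12, -4)ᵀ.

Sanity check: (A − (0)·I) v_1 = (0, 0, 0, 0)ᵀ = 0. ✓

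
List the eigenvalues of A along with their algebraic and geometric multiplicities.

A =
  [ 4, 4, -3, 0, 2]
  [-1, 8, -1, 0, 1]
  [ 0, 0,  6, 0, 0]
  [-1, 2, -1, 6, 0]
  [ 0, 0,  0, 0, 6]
λ = 6: alg = 5, geom = 2

Step 1 — factor the characteristic polynomial to read off the algebraic multiplicities:
  χ_A(x) = (x - 6)^5

Step 2 — compute geometric multiplicities via the rank-nullity identity g(λ) = n − rank(A − λI):
  rank(A − (6)·I) = 3, so dim ker(A − (6)·I) = n − 3 = 2

Summary:
  λ = 6: algebraic multiplicity = 5, geometric multiplicity = 2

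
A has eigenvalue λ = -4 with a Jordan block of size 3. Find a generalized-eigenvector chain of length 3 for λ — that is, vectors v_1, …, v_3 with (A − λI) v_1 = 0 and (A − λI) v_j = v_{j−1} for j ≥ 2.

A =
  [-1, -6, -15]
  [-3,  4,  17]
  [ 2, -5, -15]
A Jordan chain for λ = -4 of length 3:
v_1 = (-3, 1, -1)ᵀ
v_2 = (3, -3, 2)ᵀ
v_3 = (1, 0, 0)ᵀ

Let N = A − (-4)·I. We want v_3 with N^3 v_3 = 0 but N^2 v_3 ≠ 0; then v_{j-1} := N · v_j for j = 3, …, 2.

Pick v_3 = (1, 0, 0)ᵀ.
Then v_2 = N · v_3 = (3, -3, 2)ᵀ.
Then v_1 = N · v_2 = (-3, 1, -1)ᵀ.

Sanity check: (A − (-4)·I) v_1 = (0, 0, 0)ᵀ = 0. ✓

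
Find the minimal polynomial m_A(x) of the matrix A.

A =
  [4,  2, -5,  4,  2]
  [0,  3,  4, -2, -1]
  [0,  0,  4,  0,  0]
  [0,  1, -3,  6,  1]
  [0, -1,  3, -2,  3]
x^3 - 12*x^2 + 48*x - 64

The characteristic polynomial is χ_A(x) = (x - 4)^5, so the eigenvalues are known. The minimal polynomial is
  m_A(x) = Π_λ (x − λ)^{k_λ}
where k_λ is the size of the *largest* Jordan block for λ (equivalently, the smallest k with (A − λI)^k v = 0 for every generalised eigenvector v of λ).

  λ = 4: largest Jordan block has size 3, contributing (x − 4)^3

So m_A(x) = (x - 4)^3 = x^3 - 12*x^2 + 48*x - 64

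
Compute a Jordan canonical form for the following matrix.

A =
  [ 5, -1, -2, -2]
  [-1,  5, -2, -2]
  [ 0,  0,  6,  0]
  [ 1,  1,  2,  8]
J_2(6) ⊕ J_1(6) ⊕ J_1(6)

The characteristic polynomial is
  det(x·I − A) = x^4 - 24*x^3 + 216*x^2 - 864*x + 1296 = (x - 6)^4

Eigenvalues and multiplicities (the geometric multiplicity of λ is n − rank(A − λI), which equals the number of Jordan blocks for λ):
  λ = 6: algebraic multiplicity = 4, geometric multiplicity = 3

Determining the block sizes for each eigenvalue:
  λ = 6: 3 blocks summing to 4 forces exactly one block of size 2 and the rest size 1 → block sizes [2, 1, 1]

Assembling the blocks gives a Jordan form
J =
  [6, 1, 0, 0]
  [0, 6, 0, 0]
  [0, 0, 6, 0]
  [0, 0, 0, 6]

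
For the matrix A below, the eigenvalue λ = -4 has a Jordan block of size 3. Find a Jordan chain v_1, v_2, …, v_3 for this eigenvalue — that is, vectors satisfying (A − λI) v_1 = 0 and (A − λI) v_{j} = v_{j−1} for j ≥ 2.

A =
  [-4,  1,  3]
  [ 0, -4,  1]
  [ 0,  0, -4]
A Jordan chain for λ = -4 of length 3:
v_1 = (1, 0, 0)ᵀ
v_2 = (3, 1, 0)ᵀ
v_3 = (0, 0, 1)ᵀ

Let N = A − (-4)·I. We want v_3 with N^3 v_3 = 0 but N^2 v_3 ≠ 0; then v_{j-1} := N · v_j for j = 3, …, 2.

Pick v_3 = (0, 0, 1)ᵀ.
Then v_2 = N · v_3 = (3, 1, 0)ᵀ.
Then v_1 = N · v_2 = (1, 0, 0)ᵀ.

Sanity check: (A − (-4)·I) v_1 = (0, 0, 0)ᵀ = 0. ✓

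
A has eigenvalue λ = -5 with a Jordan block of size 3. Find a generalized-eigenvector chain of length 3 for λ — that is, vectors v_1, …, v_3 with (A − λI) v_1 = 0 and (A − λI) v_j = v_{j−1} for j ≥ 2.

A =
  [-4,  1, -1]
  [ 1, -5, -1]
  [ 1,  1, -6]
A Jordan chain for λ = -5 of length 3:
v_1 = (1, 0, 1)ᵀ
v_2 = (1, 1, 1)ᵀ
v_3 = (1, 0, 0)ᵀ

Let N = A − (-5)·I. We want v_3 with N^3 v_3 = 0 but N^2 v_3 ≠ 0; then v_{j-1} := N · v_j for j = 3, …, 2.

Pick v_3 = (1, 0, 0)ᵀ.
Then v_2 = N · v_3 = (1, 1, 1)ᵀ.
Then v_1 = N · v_2 = (1, 0, 1)ᵀ.

Sanity check: (A − (-5)·I) v_1 = (0, 0, 0)ᵀ = 0. ✓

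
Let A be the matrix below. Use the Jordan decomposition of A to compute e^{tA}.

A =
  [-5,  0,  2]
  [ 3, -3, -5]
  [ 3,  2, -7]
e^{tA} =
  [3*t^2*exp(-5*t) + exp(-5*t), 2*t^2*exp(-5*t), -2*t^2*exp(-5*t) + 2*t*exp(-5*t)]
  [-9*t^2*exp(-5*t)/2 + 3*t*exp(-5*t), -3*t^2*exp(-5*t) + 2*t*exp(-5*t) + exp(-5*t), 3*t^2*exp(-5*t) - 5*t*exp(-5*t)]
  [3*t*exp(-5*t), 2*t*exp(-5*t), -2*t*exp(-5*t) + exp(-5*t)]

Strategy: write A = P · J · P⁻¹ where J is a Jordan canonical form, so e^{tA} = P · e^{tJ} · P⁻¹, and e^{tJ} can be computed block-by-block.

A has Jordan form
J =
  [-5,  1,  0]
  [ 0, -5,  1]
  [ 0,  0, -5]
(up to reordering of blocks).

Per-block formulas:
  For a 3×3 Jordan block J_3(-5): exp(t · J_3(-5)) = e^(-5t)·(I + t·N + (t^2/2)·N^2), where N is the 3×3 nilpotent shift.

After assembling e^{tJ} and conjugating by P, we get:

e^{tA} =
  [3*t^2*exp(-5*t) + exp(-5*t), 2*t^2*exp(-5*t), -2*t^2*exp(-5*t) + 2*t*exp(-5*t)]
  [-9*t^2*exp(-5*t)/2 + 3*t*exp(-5*t), -3*t^2*exp(-5*t) + 2*t*exp(-5*t) + exp(-5*t), 3*t^2*exp(-5*t) - 5*t*exp(-5*t)]
  [3*t*exp(-5*t), 2*t*exp(-5*t), -2*t*exp(-5*t) + exp(-5*t)]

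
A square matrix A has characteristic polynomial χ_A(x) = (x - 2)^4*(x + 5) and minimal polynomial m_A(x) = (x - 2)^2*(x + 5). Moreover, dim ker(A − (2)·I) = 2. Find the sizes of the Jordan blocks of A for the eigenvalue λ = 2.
Block sizes for λ = 2: [2, 2]

Step 1 — from the characteristic polynomial, algebraic multiplicity of λ = 2 is 4. From dim ker(A − (2)·I) = 2, there are exactly 2 Jordan blocks for λ = 2.
Step 2 — from the minimal polynomial, the factor (x − 2)^2 tells us the largest block for λ = 2 has size 2.
Step 3 — with total size 4, 2 blocks, and largest block 2, the block sizes (in nonincreasing order) are [2, 2].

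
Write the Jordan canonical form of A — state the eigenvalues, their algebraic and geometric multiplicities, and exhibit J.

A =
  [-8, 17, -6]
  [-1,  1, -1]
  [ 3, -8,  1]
J_3(-2)

The characteristic polynomial is
  det(x·I − A) = x^3 + 6*x^2 + 12*x + 8 = (x + 2)^3

Eigenvalues and multiplicities (the geometric multiplicity of λ is n − rank(A − λI), which equals the number of Jordan blocks for λ):
  λ = -2: algebraic multiplicity = 3, geometric multiplicity = 1

Determining the block sizes for each eigenvalue:
  λ = -2: one block (gm = 1), so the single block has size am = 3 → block sizes [3]

Assembling the blocks gives a Jordan form
J =
  [-2,  1,  0]
  [ 0, -2,  1]
  [ 0,  0, -2]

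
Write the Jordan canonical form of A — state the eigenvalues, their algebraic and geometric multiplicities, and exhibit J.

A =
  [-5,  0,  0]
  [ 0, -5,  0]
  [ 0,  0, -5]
J_1(-5) ⊕ J_1(-5) ⊕ J_1(-5)

The characteristic polynomial is
  det(x·I − A) = x^3 + 15*x^2 + 75*x + 125 = (x + 5)^3

Eigenvalues and multiplicities (the geometric multiplicity of λ is n − rank(A − λI), which equals the number of Jordan blocks for λ):
  λ = -5: algebraic multiplicity = 3, geometric multiplicity = 3

Determining the block sizes for each eigenvalue:
  λ = -5: gm = am = 3, so every block has size 1 → block sizes [1, 1, 1]

Assembling the blocks gives a Jordan form
J =
  [-5,  0,  0]
  [ 0, -5,  0]
  [ 0,  0, -5]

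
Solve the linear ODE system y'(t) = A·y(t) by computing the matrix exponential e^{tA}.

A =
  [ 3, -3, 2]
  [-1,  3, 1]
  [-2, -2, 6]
e^{tA} =
  [-t*exp(4*t) + exp(4*t), t^2*exp(4*t) - 3*t*exp(4*t), -t^2*exp(4*t)/2 + 2*t*exp(4*t)]
  [-t*exp(4*t), t^2*exp(4*t) - t*exp(4*t) + exp(4*t), -t^2*exp(4*t)/2 + t*exp(4*t)]
  [-2*t*exp(4*t), 2*t^2*exp(4*t) - 2*t*exp(4*t), -t^2*exp(4*t) + 2*t*exp(4*t) + exp(4*t)]

Strategy: write A = P · J · P⁻¹ where J is a Jordan canonical form, so e^{tA} = P · e^{tJ} · P⁻¹, and e^{tJ} can be computed block-by-block.

A has Jordan form
J =
  [4, 1, 0]
  [0, 4, 1]
  [0, 0, 4]
(up to reordering of blocks).

Per-block formulas:
  For a 3×3 Jordan block J_3(4): exp(t · J_3(4)) = e^(4t)·(I + t·N + (t^2/2)·N^2), where N is the 3×3 nilpotent shift.

After assembling e^{tJ} and conjugating by P, we get:

e^{tA} =
  [-t*exp(4*t) + exp(4*t), t^2*exp(4*t) - 3*t*exp(4*t), -t^2*exp(4*t)/2 + 2*t*exp(4*t)]
  [-t*exp(4*t), t^2*exp(4*t) - t*exp(4*t) + exp(4*t), -t^2*exp(4*t)/2 + t*exp(4*t)]
  [-2*t*exp(4*t), 2*t^2*exp(4*t) - 2*t*exp(4*t), -t^2*exp(4*t) + 2*t*exp(4*t) + exp(4*t)]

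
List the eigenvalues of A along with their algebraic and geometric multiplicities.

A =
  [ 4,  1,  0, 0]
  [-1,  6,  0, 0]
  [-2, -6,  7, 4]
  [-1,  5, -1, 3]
λ = 5: alg = 4, geom = 2

Step 1 — factor the characteristic polynomial to read off the algebraic multiplicities:
  χ_A(x) = (x - 5)^4

Step 2 — compute geometric multiplicities via the rank-nullity identity g(λ) = n − rank(A − λI):
  rank(A − (5)·I) = 2, so dim ker(A − (5)·I) = n − 2 = 2

Summary:
  λ = 5: algebraic multiplicity = 4, geometric multiplicity = 2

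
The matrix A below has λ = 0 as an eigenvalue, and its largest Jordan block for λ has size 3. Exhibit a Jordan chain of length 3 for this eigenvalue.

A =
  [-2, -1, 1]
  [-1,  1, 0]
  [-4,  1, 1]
A Jordan chain for λ = 0 of length 3:
v_1 = (1, 1, 3)ᵀ
v_2 = (-2, -1, -4)ᵀ
v_3 = (1, 0, 0)ᵀ

Let N = A − (0)·I. We want v_3 with N^3 v_3 = 0 but N^2 v_3 ≠ 0; then v_{j-1} := N · v_j for j = 3, …, 2.

Pick v_3 = (1, 0, 0)ᵀ.
Then v_2 = N · v_3 = (-2, -1, -4)ᵀ.
Then v_1 = N · v_2 = (1, 1, 3)ᵀ.

Sanity check: (A − (0)·I) v_1 = (0, 0, 0)ᵀ = 0. ✓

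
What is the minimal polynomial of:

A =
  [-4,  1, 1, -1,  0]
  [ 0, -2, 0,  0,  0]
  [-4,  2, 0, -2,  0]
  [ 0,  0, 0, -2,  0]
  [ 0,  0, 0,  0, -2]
x^2 + 4*x + 4

The characteristic polynomial is χ_A(x) = (x + 2)^5, so the eigenvalues are known. The minimal polynomial is
  m_A(x) = Π_λ (x − λ)^{k_λ}
where k_λ is the size of the *largest* Jordan block for λ (equivalently, the smallest k with (A − λI)^k v = 0 for every generalised eigenvector v of λ).

  λ = -2: largest Jordan block has size 2, contributing (x + 2)^2

So m_A(x) = (x + 2)^2 = x^2 + 4*x + 4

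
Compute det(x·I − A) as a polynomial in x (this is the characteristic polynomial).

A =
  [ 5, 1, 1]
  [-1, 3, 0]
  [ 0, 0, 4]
x^3 - 12*x^2 + 48*x - 64

Expanding det(x·I − A) (e.g. by cofactor expansion or by noting that A is similar to its Jordan form J, which has the same characteristic polynomial as A) gives
  χ_A(x) = x^3 - 12*x^2 + 48*x - 64
which factors as (x - 4)^3. The eigenvalues (with algebraic multiplicities) are λ = 4 with multiplicity 3.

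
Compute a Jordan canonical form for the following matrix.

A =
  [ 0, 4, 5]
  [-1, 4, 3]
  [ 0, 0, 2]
J_3(2)

The characteristic polynomial is
  det(x·I − A) = x^3 - 6*x^2 + 12*x - 8 = (x - 2)^3

Eigenvalues and multiplicities (the geometric multiplicity of λ is n − rank(A − λI), which equals the number of Jordan blocks for λ):
  λ = 2: algebraic multiplicity = 3, geometric multiplicity = 1

Determining the block sizes for each eigenvalue:
  λ = 2: one block (gm = 1), so the single block has size am = 3 → block sizes [3]

Assembling the blocks gives a Jordan form
J =
  [2, 1, 0]
  [0, 2, 1]
  [0, 0, 2]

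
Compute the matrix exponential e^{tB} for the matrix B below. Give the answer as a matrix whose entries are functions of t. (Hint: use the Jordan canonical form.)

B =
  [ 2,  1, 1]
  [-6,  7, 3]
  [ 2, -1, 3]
e^{tB} =
  [-2*t*exp(4*t) + exp(4*t), t*exp(4*t), t*exp(4*t)]
  [-6*t*exp(4*t), 3*t*exp(4*t) + exp(4*t), 3*t*exp(4*t)]
  [2*t*exp(4*t), -t*exp(4*t), -t*exp(4*t) + exp(4*t)]

Strategy: write B = P · J · P⁻¹ where J is a Jordan canonical form, so e^{tB} = P · e^{tJ} · P⁻¹, and e^{tJ} can be computed block-by-block.

B has Jordan form
J =
  [4, 1, 0]
  [0, 4, 0]
  [0, 0, 4]
(up to reordering of blocks).

Per-block formulas:
  For a 1×1 block at λ = 4: exp(t · [4]) = [e^(4t)].
  For a 2×2 Jordan block J_2(4): exp(t · J_2(4)) = e^(4t)·(I + t·N), where N is the 2×2 nilpotent shift.

After assembling e^{tJ} and conjugating by P, we get:

e^{tB} =
  [-2*t*exp(4*t) + exp(4*t), t*exp(4*t), t*exp(4*t)]
  [-6*t*exp(4*t), 3*t*exp(4*t) + exp(4*t), 3*t*exp(4*t)]
  [2*t*exp(4*t), -t*exp(4*t), -t*exp(4*t) + exp(4*t)]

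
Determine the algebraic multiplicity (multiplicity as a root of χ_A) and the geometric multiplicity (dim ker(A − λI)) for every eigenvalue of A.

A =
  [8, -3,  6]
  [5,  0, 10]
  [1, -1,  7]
λ = 5: alg = 3, geom = 2

Step 1 — factor the characteristic polynomial to read off the algebraic multiplicities:
  χ_A(x) = (x - 5)^3

Step 2 — compute geometric multiplicities via the rank-nullity identity g(λ) = n − rank(A − λI):
  rank(A − (5)·I) = 1, so dim ker(A − (5)·I) = n − 1 = 2

Summary:
  λ = 5: algebraic multiplicity = 3, geometric multiplicity = 2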